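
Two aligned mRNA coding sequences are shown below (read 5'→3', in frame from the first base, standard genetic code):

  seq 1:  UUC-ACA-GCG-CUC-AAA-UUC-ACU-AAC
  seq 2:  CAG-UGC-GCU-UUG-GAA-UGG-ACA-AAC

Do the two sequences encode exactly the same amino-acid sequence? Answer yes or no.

Codon 1: UUC Phe / CAG Gln — nonsynonymous.
Codon 2: ACA Thr / UGC Cys — nonsynonymous.
Codon 3: GCG Ala / GCU Ala — synonymous.
Codon 4: CUC Leu / UUG Leu — synonymous.
Codon 5: AAA Lys / GAA Glu — nonsynonymous.
Codon 6: UUC Phe / UGG Trp — nonsynonymous.
Codon 7: ACU Thr / ACA Thr — synonymous.
Codon 8: AAC Asn / AAC Asn — identical.
Nonsynonymous differences: 4 → different protein.

no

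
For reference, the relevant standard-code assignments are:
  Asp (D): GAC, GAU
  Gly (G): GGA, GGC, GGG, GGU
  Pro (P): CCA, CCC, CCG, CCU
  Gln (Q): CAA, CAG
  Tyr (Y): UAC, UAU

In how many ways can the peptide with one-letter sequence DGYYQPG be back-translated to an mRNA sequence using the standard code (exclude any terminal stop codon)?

1024

Asp: 2 codons.
Gly: 4 codons.
Tyr: 2 codons.
Tyr: 2 codons.
Gln: 2 codons.
Pro: 4 codons.
Gly: 4 codons.
2 × 4 × 2 × 2 × 2 × 4 × 4 = 1024.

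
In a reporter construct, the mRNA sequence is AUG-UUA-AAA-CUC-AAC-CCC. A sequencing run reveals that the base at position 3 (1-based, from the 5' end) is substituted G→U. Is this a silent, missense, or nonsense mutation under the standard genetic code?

missense

Position 3 falls in codon 1: AUG → Met.
After the substitution the codon is AUU → Ile.
Met ≠ Ile, so this is a missense mutation.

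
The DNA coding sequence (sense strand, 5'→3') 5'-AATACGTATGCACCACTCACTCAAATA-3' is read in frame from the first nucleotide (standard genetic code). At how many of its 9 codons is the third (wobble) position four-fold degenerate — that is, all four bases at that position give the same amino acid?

5

Codon 1 AAT (Asn): third position 2-fold.
Codon 2 ACG (Thr): third position 4-fold.
Codon 3 TAT (Tyr): third position 2-fold.
Codon 4 GCA (Ala): third position 4-fold.
Codon 5 CCA (Pro): third position 4-fold.
Codon 6 CTC (Leu): third position 4-fold.
Codon 7 ACT (Thr): third position 4-fold.
Codon 8 CAA (Gln): third position 2-fold.
Codon 9 ATA (Ile): third position 3-fold.
Four-fold degenerate third positions: 5.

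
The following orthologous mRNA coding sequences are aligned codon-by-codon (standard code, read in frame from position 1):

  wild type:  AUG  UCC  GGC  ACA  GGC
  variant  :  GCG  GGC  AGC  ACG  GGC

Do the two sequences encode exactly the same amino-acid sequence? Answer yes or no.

Codon 1: AUG Met / GCG Ala — nonsynonymous.
Codon 2: UCC Ser / GGC Gly — nonsynonymous.
Codon 3: GGC Gly / AGC Ser — nonsynonymous.
Codon 4: ACA Thr / ACG Thr — synonymous.
Codon 5: GGC Gly / GGC Gly — identical.
Nonsynonymous differences: 3 → different protein.

no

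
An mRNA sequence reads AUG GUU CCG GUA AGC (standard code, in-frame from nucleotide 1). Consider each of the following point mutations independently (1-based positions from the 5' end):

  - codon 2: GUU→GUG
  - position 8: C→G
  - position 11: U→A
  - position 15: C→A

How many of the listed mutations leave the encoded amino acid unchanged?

1

Codon 2: GUU (Val) → GUG (Val) — synonymous.
Codon 3: CCG (Pro) → CGG (Arg) — missense.
Codon 4: GUA (Val) → GAA (Glu) — missense.
Codon 5: AGC (Ser) → AGA (Arg) — missense.
Synonymous: 1 of 4.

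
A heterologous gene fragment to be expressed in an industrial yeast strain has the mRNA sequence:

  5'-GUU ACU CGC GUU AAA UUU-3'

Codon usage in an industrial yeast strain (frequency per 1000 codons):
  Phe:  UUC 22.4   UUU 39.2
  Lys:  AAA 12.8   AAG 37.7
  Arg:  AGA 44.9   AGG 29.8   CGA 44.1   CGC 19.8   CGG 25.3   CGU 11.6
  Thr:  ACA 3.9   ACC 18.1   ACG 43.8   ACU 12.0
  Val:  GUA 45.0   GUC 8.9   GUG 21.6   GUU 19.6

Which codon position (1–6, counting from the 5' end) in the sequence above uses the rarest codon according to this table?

Codon 1 GUU (Val): 19.6 per 1000.
Codon 2 ACU (Thr): 12.0 per 1000.
Codon 3 CGC (Arg): 19.8 per 1000.
Codon 4 GUU (Val): 19.6 per 1000.
Codon 5 AAA (Lys): 12.8 per 1000.
Codon 6 UUU (Phe): 39.2 per 1000.
Lowest frequency is 12.0 at codon 2.

2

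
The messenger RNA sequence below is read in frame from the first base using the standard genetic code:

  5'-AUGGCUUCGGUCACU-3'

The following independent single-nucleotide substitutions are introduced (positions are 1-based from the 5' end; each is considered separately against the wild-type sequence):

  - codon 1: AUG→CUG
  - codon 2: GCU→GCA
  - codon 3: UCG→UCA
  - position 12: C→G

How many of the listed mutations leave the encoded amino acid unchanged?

3

Codon 1: AUG (Met) → CUG (Leu) — missense.
Codon 2: GCU (Ala) → GCA (Ala) — synonymous.
Codon 3: UCG (Ser) → UCA (Ser) — synonymous.
Codon 4: GUC (Val) → GUG (Val) — synonymous.
Synonymous: 3 of 4.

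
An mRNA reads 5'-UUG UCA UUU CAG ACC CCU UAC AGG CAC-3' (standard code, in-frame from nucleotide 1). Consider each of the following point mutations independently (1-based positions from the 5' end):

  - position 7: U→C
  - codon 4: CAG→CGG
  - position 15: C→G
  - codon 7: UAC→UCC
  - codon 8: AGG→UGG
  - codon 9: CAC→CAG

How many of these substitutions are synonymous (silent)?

Codon 3: UUU (Phe) → CUU (Leu) — missense.
Codon 4: CAG (Gln) → CGG (Arg) — missense.
Codon 5: ACC (Thr) → ACG (Thr) — synonymous.
Codon 7: UAC (Tyr) → UCC (Ser) — missense.
Codon 8: AGG (Arg) → UGG (Trp) — missense.
Codon 9: CAC (His) → CAG (Gln) — missense.
Synonymous: 1 of 6.

1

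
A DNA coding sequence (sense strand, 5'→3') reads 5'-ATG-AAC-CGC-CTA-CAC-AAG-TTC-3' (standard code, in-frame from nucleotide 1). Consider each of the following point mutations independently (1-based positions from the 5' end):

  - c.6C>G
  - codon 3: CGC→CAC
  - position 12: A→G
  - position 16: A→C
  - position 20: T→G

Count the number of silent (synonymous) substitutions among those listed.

Codon 2: AAC (Asn) → AAG (Lys) — missense.
Codon 3: CGC (Arg) → CAC (His) — missense.
Codon 4: CTA (Leu) → CTG (Leu) — synonymous.
Codon 6: AAG (Lys) → CAG (Gln) — missense.
Codon 7: TTC (Phe) → TGC (Cys) — missense.
Synonymous: 1 of 5.

1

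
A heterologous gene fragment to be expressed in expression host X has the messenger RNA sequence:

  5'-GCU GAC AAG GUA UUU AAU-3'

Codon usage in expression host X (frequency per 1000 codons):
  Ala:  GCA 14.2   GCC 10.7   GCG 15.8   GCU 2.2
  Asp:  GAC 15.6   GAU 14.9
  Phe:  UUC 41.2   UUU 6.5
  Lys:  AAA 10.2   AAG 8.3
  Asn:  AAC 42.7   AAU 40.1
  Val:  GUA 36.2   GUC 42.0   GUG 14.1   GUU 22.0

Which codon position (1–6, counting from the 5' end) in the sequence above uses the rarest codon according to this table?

Codon 1 GCU (Ala): 2.2 per 1000.
Codon 2 GAC (Asp): 15.6 per 1000.
Codon 3 AAG (Lys): 8.3 per 1000.
Codon 4 GUA (Val): 36.2 per 1000.
Codon 5 UUU (Phe): 6.5 per 1000.
Codon 6 AAU (Asn): 40.1 per 1000.
Lowest frequency is 2.2 at codon 1.

1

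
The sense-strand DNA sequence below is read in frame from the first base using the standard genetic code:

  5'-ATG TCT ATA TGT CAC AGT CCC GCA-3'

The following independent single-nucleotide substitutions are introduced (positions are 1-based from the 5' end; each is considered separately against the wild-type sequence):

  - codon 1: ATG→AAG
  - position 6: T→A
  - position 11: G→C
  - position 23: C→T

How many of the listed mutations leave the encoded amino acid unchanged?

Codon 1: ATG (Met) → AAG (Lys) — missense.
Codon 2: TCT (Ser) → TCA (Ser) — synonymous.
Codon 4: TGT (Cys) → TCT (Ser) — missense.
Codon 8: GCA (Ala) → GTA (Val) — missense.
Synonymous: 1 of 4.

1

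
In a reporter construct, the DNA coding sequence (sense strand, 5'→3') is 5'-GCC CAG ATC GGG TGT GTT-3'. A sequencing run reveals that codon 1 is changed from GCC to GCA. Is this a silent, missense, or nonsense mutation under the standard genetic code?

silent

Position 3 falls in codon 1: GCC → Ala.
After the substitution the codon is GCA → Ala.
Both encode Ala, so the change is synonymous.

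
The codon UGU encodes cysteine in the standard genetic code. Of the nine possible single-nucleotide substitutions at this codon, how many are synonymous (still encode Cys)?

1

Position 1: none → 0 synonymous.
Position 2: none → 0 synonymous.
Position 3: UGC → 1 synonymous.
Total: 0 + 0 + 1 = 1.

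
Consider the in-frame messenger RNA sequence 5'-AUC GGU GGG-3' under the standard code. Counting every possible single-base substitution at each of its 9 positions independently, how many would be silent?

Codon 1 (AUC, Ile): 2 synonymous substitutions.
Codon 2 (GGU, Gly): 3 synonymous substitutions.
Codon 3 (GGG, Gly): 3 synonymous substitutions.
Total: 2 + 3 + 3 = 8.

8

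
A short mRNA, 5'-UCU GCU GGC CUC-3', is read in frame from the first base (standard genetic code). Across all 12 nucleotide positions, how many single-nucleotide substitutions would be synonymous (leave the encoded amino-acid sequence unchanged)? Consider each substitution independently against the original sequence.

12

Codon 1 (UCU, Ser): 3 synonymous substitutions.
Codon 2 (GCU, Ala): 3 synonymous substitutions.
Codon 3 (GGC, Gly): 3 synonymous substitutions.
Codon 4 (CUC, Leu): 3 synonymous substitutions.
Total: 3 + 3 + 3 + 3 = 12.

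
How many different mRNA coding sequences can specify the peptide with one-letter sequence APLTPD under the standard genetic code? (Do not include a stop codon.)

3072

Ala: 4 codons.
Pro: 4 codons.
Leu: 6 codons.
Thr: 4 codons.
Pro: 4 codons.
Asp: 2 codons.
4 × 4 × 6 × 4 × 4 × 2 = 3072.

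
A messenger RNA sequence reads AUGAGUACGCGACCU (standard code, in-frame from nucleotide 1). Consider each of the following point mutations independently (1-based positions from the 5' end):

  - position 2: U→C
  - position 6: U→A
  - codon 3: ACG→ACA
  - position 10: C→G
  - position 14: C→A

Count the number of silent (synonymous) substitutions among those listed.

1

Codon 1: AUG (Met) → ACG (Thr) — missense.
Codon 2: AGU (Ser) → AGA (Arg) — missense.
Codon 3: ACG (Thr) → ACA (Thr) — synonymous.
Codon 4: CGA (Arg) → GGA (Gly) — missense.
Codon 5: CCU (Pro) → CAU (His) — missense.
Synonymous: 1 of 5.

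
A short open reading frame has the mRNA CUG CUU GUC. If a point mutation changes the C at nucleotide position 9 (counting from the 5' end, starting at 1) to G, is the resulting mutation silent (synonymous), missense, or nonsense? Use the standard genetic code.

Position 9 falls in codon 3: GUC → Val.
After the substitution the codon is GUG → Val.
Both encode Val, so the change is synonymous.

silent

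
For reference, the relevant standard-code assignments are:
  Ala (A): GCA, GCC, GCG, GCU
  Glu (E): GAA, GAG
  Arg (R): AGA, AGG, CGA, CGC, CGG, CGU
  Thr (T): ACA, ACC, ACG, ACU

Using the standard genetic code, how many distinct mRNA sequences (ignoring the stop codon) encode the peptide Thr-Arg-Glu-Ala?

192

Thr: 4 codons.
Arg: 6 codons.
Glu: 2 codons.
Ala: 4 codons.
4 × 6 × 2 × 4 = 192.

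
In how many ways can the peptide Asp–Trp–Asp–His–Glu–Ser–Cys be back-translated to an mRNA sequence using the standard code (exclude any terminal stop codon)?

192

Asp: 2 codons.
Trp: 1 codon.
Asp: 2 codons.
His: 2 codons.
Glu: 2 codons.
Ser: 6 codons.
Cys: 2 codons.
2 × 1 × 2 × 2 × 2 × 6 × 2 = 192.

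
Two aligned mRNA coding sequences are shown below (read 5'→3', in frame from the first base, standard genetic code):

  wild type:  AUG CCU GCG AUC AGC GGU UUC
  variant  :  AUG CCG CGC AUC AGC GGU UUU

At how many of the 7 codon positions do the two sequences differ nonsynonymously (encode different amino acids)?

Codon 1: AUG Met / AUG Met — identical.
Codon 2: CCU Pro / CCG Pro — synonymous.
Codon 3: GCG Ala / CGC Arg — nonsynonymous.
Codon 4: AUC Ile / AUC Ile — identical.
Codon 5: AGC Ser / AGC Ser — identical.
Codon 6: GGU Gly / GGU Gly — identical.
Codon 7: UUC Phe / UUU Phe — synonymous.
Nonsynonymous differences: 1.

1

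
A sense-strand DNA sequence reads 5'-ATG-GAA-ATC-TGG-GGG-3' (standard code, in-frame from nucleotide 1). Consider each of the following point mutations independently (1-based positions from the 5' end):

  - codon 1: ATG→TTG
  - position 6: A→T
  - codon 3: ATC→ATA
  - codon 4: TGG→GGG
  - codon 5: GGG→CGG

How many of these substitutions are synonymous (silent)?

1

Codon 1: ATG (Met) → TTG (Leu) — missense.
Codon 2: GAA (Glu) → GAT (Asp) — missense.
Codon 3: ATC (Ile) → ATA (Ile) — synonymous.
Codon 4: TGG (Trp) → GGG (Gly) — missense.
Codon 5: GGG (Gly) → CGG (Arg) — missense.
Synonymous: 1 of 5.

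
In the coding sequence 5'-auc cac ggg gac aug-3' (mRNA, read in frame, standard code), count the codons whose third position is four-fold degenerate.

Codon 1 AUC (Ile): third position 3-fold.
Codon 2 CAC (His): third position 2-fold.
Codon 3 GGG (Gly): third position 4-fold.
Codon 4 GAC (Asp): third position 2-fold.
Codon 5 AUG (Met): third position 1-fold.
Four-fold degenerate third positions: 1.

1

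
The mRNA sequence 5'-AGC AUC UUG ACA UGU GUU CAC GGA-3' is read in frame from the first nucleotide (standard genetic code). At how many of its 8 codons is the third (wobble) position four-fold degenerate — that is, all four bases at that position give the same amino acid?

Codon 1 AGC (Ser): third position 2-fold.
Codon 2 AUC (Ile): third position 3-fold.
Codon 3 UUG (Leu): third position 2-fold.
Codon 4 ACA (Thr): third position 4-fold.
Codon 5 UGU (Cys): third position 2-fold.
Codon 6 GUU (Val): third position 4-fold.
Codon 7 CAC (His): third position 2-fold.
Codon 8 GGA (Gly): third position 4-fold.
Four-fold degenerate third positions: 3.

3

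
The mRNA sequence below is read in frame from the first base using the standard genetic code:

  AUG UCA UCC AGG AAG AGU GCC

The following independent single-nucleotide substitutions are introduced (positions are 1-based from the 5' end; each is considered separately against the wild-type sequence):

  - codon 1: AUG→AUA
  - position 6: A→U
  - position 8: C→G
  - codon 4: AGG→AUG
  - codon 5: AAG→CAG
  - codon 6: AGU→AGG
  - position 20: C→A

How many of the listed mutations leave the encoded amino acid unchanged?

Codon 1: AUG (Met) → AUA (Ile) — missense.
Codon 2: UCA (Ser) → UCU (Ser) — synonymous.
Codon 3: UCC (Ser) → UGC (Cys) — missense.
Codon 4: AGG (Arg) → AUG (Met) — missense.
Codon 5: AAG (Lys) → CAG (Gln) — missense.
Codon 6: AGU (Ser) → AGG (Arg) — missense.
Codon 7: GCC (Ala) → GAC (Asp) — missense.
Synonymous: 1 of 7.

1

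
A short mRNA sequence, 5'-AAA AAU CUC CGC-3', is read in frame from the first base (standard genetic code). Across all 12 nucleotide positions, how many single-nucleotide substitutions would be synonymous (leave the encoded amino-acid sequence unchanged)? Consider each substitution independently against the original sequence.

Codon 1 (AAA, Lys): 1 synonymous substitution.
Codon 2 (AAU, Asn): 1 synonymous substitution.
Codon 3 (CUC, Leu): 3 synonymous substitutions.
Codon 4 (CGC, Arg): 3 synonymous substitutions.
Total: 1 + 1 + 3 + 3 = 8.

8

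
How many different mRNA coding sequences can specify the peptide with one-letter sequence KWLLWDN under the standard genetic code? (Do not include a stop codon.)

Lys: 2 codons.
Trp: 1 codon.
Leu: 6 codons.
Leu: 6 codons.
Trp: 1 codon.
Asp: 2 codons.
Asn: 2 codons.
2 × 1 × 6 × 6 × 1 × 2 × 2 = 288.

288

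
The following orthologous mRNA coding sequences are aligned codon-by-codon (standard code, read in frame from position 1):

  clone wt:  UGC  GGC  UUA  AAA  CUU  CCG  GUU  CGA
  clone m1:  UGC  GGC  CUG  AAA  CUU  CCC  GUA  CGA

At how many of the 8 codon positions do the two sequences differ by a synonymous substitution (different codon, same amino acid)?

Codon 1: UGC Cys / UGC Cys — identical.
Codon 2: GGC Gly / GGC Gly — identical.
Codon 3: UUA Leu / CUG Leu — synonymous.
Codon 4: AAA Lys / AAA Lys — identical.
Codon 5: CUU Leu / CUU Leu — identical.
Codon 6: CCG Pro / CCC Pro — synonymous.
Codon 7: GUU Val / GUA Val — synonymous.
Codon 8: CGA Arg / CGA Arg — identical.
Synonymous differences: 3.

3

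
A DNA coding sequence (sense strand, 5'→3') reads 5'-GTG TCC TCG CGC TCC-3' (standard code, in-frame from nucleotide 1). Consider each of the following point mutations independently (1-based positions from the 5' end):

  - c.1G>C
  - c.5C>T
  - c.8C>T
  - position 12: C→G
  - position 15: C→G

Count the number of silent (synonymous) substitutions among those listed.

Codon 1: GTG (Val) → CTG (Leu) — missense.
Codon 2: TCC (Ser) → TTC (Phe) — missense.
Codon 3: TCG (Ser) → TTG (Leu) — missense.
Codon 4: CGC (Arg) → CGG (Arg) — synonymous.
Codon 5: TCC (Ser) → TCG (Ser) — synonymous.
Synonymous: 2 of 5.

2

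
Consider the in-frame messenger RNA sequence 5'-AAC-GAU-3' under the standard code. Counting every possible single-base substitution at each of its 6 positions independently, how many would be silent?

Codon 1 (AAC, Asn): 1 synonymous substitution.
Codon 2 (GAU, Asp): 1 synonymous substitution.
Total: 1 + 1 = 2.

2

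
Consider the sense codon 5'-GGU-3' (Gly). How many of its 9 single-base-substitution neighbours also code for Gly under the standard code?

3

Position 1: none → 0 synonymous.
Position 2: none → 0 synonymous.
Position 3: GGC, GGA, GGG → 3 synonymous.
Total: 0 + 0 + 3 = 3.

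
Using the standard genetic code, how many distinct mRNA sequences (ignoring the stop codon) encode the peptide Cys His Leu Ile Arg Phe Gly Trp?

3456

Cys: 2 codons.
His: 2 codons.
Leu: 6 codons.
Ile: 3 codons.
Arg: 6 codons.
Phe: 2 codons.
Gly: 4 codons.
Trp: 1 codon.
2 × 2 × 6 × 3 × 6 × 2 × 4 × 1 = 3456.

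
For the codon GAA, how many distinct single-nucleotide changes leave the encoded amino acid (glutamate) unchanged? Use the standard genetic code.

1

Position 1: none → 0 synonymous.
Position 2: none → 0 synonymous.
Position 3: GAG → 1 synonymous.
Total: 0 + 0 + 1 = 1.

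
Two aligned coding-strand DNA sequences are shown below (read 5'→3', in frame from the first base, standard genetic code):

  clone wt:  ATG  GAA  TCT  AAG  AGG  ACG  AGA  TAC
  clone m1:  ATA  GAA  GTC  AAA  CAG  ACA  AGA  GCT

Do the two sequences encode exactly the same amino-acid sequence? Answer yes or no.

no

Codon 1: ATG Met / ATA Ile — nonsynonymous.
Codon 2: GAA Glu / GAA Glu — identical.
Codon 3: TCT Ser / GTC Val — nonsynonymous.
Codon 4: AAG Lys / AAA Lys — synonymous.
Codon 5: AGG Arg / CAG Gln — nonsynonymous.
Codon 6: ACG Thr / ACA Thr — synonymous.
Codon 7: AGA Arg / AGA Arg — identical.
Codon 8: TAC Tyr / GCT Ala — nonsynonymous.
Nonsynonymous differences: 4 → different protein.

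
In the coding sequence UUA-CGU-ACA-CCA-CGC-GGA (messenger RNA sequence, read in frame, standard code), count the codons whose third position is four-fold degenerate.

5

Codon 1 UUA (Leu): third position 2-fold.
Codon 2 CGU (Arg): third position 4-fold.
Codon 3 ACA (Thr): third position 4-fold.
Codon 4 CCA (Pro): third position 4-fold.
Codon 5 CGC (Arg): third position 4-fold.
Codon 6 GGA (Gly): third position 4-fold.
Four-fold degenerate third positions: 5.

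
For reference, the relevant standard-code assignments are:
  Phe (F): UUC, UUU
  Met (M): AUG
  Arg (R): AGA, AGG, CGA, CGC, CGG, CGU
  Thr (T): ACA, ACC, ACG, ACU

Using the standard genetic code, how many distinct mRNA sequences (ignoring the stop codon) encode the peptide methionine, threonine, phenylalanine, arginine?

48

Met: 1 codon.
Thr: 4 codons.
Phe: 2 codons.
Arg: 6 codons.
1 × 4 × 2 × 6 = 48.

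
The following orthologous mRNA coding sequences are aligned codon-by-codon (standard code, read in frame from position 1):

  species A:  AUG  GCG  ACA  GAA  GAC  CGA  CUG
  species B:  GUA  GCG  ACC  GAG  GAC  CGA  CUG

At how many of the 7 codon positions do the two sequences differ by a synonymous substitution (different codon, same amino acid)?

2

Codon 1: AUG Met / GUA Val — nonsynonymous.
Codon 2: GCG Ala / GCG Ala — identical.
Codon 3: ACA Thr / ACC Thr — synonymous.
Codon 4: GAA Glu / GAG Glu — synonymous.
Codon 5: GAC Asp / GAC Asp — identical.
Codon 6: CGA Arg / CGA Arg — identical.
Codon 7: CUG Leu / CUG Leu — identical.
Synonymous differences: 2.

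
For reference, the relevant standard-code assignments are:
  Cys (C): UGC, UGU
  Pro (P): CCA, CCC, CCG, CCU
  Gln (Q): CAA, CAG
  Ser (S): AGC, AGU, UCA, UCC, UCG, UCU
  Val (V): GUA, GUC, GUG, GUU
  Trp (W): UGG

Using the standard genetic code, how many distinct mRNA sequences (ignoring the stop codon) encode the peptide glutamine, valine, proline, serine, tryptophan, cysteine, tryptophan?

384

Gln: 2 codons.
Val: 4 codons.
Pro: 4 codons.
Ser: 6 codons.
Trp: 1 codon.
Cys: 2 codons.
Trp: 1 codon.
2 × 4 × 4 × 6 × 1 × 2 × 1 = 384.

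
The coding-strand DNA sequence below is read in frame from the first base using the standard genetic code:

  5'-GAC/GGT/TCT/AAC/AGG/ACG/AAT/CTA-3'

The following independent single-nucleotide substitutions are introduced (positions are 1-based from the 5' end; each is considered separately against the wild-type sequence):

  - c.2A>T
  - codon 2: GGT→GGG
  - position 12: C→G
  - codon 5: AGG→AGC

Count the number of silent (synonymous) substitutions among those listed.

Codon 1: GAC (Asp) → GTC (Val) — missense.
Codon 2: GGT (Gly) → GGG (Gly) — synonymous.
Codon 4: AAC (Asn) → AAG (Lys) — missense.
Codon 5: AGG (Arg) → AGC (Ser) — missense.
Synonymous: 1 of 4.

1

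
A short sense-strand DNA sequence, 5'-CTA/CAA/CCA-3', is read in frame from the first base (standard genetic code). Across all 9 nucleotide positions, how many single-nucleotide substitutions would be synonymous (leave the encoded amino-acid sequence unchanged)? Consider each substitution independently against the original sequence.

8

Codon 1 (CTA, Leu): 4 synonymous substitutions.
Codon 2 (CAA, Gln): 1 synonymous substitution.
Codon 3 (CCA, Pro): 3 synonymous substitutions.
Total: 4 + 1 + 3 = 8.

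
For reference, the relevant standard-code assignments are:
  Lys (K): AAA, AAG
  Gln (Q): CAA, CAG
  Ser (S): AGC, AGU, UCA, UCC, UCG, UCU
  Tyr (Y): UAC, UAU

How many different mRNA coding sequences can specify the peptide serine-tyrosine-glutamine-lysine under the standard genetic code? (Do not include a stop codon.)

Ser: 6 codons.
Tyr: 2 codons.
Gln: 2 codons.
Lys: 2 codons.
6 × 2 × 2 × 2 = 48.

48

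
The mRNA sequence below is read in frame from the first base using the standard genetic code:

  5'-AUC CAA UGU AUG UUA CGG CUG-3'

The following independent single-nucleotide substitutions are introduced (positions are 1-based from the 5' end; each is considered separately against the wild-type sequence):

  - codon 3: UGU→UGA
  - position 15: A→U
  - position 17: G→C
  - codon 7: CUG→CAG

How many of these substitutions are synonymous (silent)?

0

Codon 3: UGU (Cys) → UGA (Stop) — nonsense.
Codon 5: UUA (Leu) → UUU (Phe) — missense.
Codon 6: CGG (Arg) → CCG (Pro) — missense.
Codon 7: CUG (Leu) → CAG (Gln) — missense.
Synonymous: 0 of 4.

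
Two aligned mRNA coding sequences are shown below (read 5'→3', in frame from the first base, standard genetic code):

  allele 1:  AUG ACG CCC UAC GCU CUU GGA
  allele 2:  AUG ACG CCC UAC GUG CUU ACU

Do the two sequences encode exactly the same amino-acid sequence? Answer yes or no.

Codon 1: AUG Met / AUG Met — identical.
Codon 2: ACG Thr / ACG Thr — identical.
Codon 3: CCC Pro / CCC Pro — identical.
Codon 4: UAC Tyr / UAC Tyr — identical.
Codon 5: GCU Ala / GUG Val — nonsynonymous.
Codon 6: CUU Leu / CUU Leu — identical.
Codon 7: GGA Gly / ACU Thr — nonsynonymous.
Nonsynonymous differences: 2 → different protein.

no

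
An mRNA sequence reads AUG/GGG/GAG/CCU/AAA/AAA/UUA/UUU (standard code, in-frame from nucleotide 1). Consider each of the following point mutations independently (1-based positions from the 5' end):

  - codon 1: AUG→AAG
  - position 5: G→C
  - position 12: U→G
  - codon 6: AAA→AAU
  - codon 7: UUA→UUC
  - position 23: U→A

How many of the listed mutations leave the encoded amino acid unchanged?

1

Codon 1: AUG (Met) → AAG (Lys) — missense.
Codon 2: GGG (Gly) → GCG (Ala) — missense.
Codon 4: CCU (Pro) → CCG (Pro) — synonymous.
Codon 6: AAA (Lys) → AAU (Asn) — missense.
Codon 7: UUA (Leu) → UUC (Phe) — missense.
Codon 8: UUU (Phe) → UAU (Tyr) — missense.
Synonymous: 1 of 6.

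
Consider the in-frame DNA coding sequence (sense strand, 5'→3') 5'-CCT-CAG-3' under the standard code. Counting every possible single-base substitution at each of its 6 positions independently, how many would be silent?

Codon 1 (CCT, Pro): 3 synonymous substitutions.
Codon 2 (CAG, Gln): 1 synonymous substitution.
Total: 3 + 1 = 4.

4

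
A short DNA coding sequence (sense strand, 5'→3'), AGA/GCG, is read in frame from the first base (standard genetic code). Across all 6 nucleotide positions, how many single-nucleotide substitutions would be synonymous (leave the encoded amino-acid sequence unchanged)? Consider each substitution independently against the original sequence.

5

Codon 1 (AGA, Arg): 2 synonymous substitutions.
Codon 2 (GCG, Ala): 3 synonymous substitutions.
Total: 2 + 3 = 5.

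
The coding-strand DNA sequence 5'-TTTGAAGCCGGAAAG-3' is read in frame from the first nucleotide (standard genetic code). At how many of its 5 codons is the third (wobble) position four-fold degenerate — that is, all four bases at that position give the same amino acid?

2

Codon 1 TTT (Phe): third position 2-fold.
Codon 2 GAA (Glu): third position 2-fold.
Codon 3 GCC (Ala): third position 4-fold.
Codon 4 GGA (Gly): third position 4-fold.
Codon 5 AAG (Lys): third position 2-fold.
Four-fold degenerate third positions: 2.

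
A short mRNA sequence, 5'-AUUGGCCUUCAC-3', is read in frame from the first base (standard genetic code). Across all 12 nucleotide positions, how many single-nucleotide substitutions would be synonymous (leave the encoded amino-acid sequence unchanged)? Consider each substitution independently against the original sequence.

9

Codon 1 (AUU, Ile): 2 synonymous substitutions.
Codon 2 (GGC, Gly): 3 synonymous substitutions.
Codon 3 (CUU, Leu): 3 synonymous substitutions.
Codon 4 (CAC, His): 1 synonymous substitution.
Total: 2 + 3 + 3 + 1 = 9.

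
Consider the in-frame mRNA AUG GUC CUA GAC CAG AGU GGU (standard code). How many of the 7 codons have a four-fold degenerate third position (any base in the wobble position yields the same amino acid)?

3

Codon 1 AUG (Met): third position 1-fold.
Codon 2 GUC (Val): third position 4-fold.
Codon 3 CUA (Leu): third position 4-fold.
Codon 4 GAC (Asp): third position 2-fold.
Codon 5 CAG (Gln): third position 2-fold.
Codon 6 AGU (Ser): third position 2-fold.
Codon 7 GGU (Gly): third position 4-fold.
Four-fold degenerate third positions: 3.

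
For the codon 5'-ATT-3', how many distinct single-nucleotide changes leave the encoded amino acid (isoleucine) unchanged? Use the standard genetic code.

2

Position 1: none → 0 synonymous.
Position 2: none → 0 synonymous.
Position 3: ATC, ATA → 2 synonymous.
Total: 0 + 0 + 2 = 2.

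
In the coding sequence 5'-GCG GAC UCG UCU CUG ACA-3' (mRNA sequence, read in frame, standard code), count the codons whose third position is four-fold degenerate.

5

Codon 1 GCG (Ala): third position 4-fold.
Codon 2 GAC (Asp): third position 2-fold.
Codon 3 UCG (Ser): third position 4-fold.
Codon 4 UCU (Ser): third position 4-fold.
Codon 5 CUG (Leu): third position 4-fold.
Codon 6 ACA (Thr): third position 4-fold.
Four-fold degenerate third positions: 5.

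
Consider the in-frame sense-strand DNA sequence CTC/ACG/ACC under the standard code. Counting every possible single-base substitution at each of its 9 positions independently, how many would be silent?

9

Codon 1 (CTC, Leu): 3 synonymous substitutions.
Codon 2 (ACG, Thr): 3 synonymous substitutions.
Codon 3 (ACC, Thr): 3 synonymous substitutions.
Total: 3 + 3 + 3 = 9.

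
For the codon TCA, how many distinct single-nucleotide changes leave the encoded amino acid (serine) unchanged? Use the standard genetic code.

3

Position 1: none → 0 synonymous.
Position 2: none → 0 synonymous.
Position 3: TCT, TCC, TCG → 3 synonymous.
Total: 0 + 0 + 3 = 3.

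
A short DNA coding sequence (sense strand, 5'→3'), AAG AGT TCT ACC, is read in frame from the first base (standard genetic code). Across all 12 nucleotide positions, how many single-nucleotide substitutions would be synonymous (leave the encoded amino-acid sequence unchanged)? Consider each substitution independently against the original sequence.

8

Codon 1 (AAG, Lys): 1 synonymous substitution.
Codon 2 (AGT, Ser): 1 synonymous substitution.
Codon 3 (TCT, Ser): 3 synonymous substitutions.
Codon 4 (ACC, Thr): 3 synonymous substitutions.
Total: 1 + 1 + 3 + 3 = 8.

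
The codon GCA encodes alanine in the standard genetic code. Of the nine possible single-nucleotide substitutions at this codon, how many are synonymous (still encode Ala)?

Position 1: none → 0 synonymous.
Position 2: none → 0 synonymous.
Position 3: GCU, GCC, GCG → 3 synonymous.
Total: 0 + 0 + 3 = 3.

3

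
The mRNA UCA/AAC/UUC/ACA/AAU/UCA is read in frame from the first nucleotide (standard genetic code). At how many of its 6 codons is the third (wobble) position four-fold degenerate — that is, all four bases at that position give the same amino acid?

Codon 1 UCA (Ser): third position 4-fold.
Codon 2 AAC (Asn): third position 2-fold.
Codon 3 UUC (Phe): third position 2-fold.
Codon 4 ACA (Thr): third position 4-fold.
Codon 5 AAU (Asn): third position 2-fold.
Codon 6 UCA (Ser): third position 4-fold.
Four-fold degenerate third positions: 3.

3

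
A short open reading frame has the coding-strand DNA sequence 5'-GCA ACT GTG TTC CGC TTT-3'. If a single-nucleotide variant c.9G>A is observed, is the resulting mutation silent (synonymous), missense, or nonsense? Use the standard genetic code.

Position 9 falls in codon 3: GTG → Val.
After the substitution the codon is GTA → Val.
Both encode Val, so the change is synonymous.

silent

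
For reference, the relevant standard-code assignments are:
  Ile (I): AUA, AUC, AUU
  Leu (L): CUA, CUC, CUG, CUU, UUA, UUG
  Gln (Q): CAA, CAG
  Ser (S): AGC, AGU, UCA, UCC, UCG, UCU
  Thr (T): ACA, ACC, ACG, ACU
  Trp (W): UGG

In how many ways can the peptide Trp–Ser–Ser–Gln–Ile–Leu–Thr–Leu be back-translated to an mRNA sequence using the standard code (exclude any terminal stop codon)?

Trp: 1 codon.
Ser: 6 codons.
Ser: 6 codons.
Gln: 2 codons.
Ile: 3 codons.
Leu: 6 codons.
Thr: 4 codons.
Leu: 6 codons.
1 × 6 × 6 × 2 × 3 × 6 × 4 × 6 = 31104.

31104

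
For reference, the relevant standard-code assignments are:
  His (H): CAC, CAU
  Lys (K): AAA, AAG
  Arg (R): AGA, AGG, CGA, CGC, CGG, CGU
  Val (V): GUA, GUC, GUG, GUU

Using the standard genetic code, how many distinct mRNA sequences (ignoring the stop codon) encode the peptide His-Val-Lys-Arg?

96

His: 2 codons.
Val: 4 codons.
Lys: 2 codons.
Arg: 6 codons.
2 × 4 × 2 × 6 = 96.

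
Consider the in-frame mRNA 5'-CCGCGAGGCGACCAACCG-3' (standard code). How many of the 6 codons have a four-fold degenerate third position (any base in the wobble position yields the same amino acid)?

4

Codon 1 CCG (Pro): third position 4-fold.
Codon 2 CGA (Arg): third position 4-fold.
Codon 3 GGC (Gly): third position 4-fold.
Codon 4 GAC (Asp): third position 2-fold.
Codon 5 CAA (Gln): third position 2-fold.
Codon 6 CCG (Pro): third position 4-fold.
Four-fold degenerate third positions: 4.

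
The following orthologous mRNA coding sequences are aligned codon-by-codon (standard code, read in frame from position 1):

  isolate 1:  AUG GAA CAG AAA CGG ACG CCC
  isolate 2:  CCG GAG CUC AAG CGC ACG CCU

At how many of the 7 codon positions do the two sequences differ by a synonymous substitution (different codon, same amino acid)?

4

Codon 1: AUG Met / CCG Pro — nonsynonymous.
Codon 2: GAA Glu / GAG Glu — synonymous.
Codon 3: CAG Gln / CUC Leu — nonsynonymous.
Codon 4: AAA Lys / AAG Lys — synonymous.
Codon 5: CGG Arg / CGC Arg — synonymous.
Codon 6: ACG Thr / ACG Thr — identical.
Codon 7: CCC Pro / CCU Pro — synonymous.
Synonymous differences: 4.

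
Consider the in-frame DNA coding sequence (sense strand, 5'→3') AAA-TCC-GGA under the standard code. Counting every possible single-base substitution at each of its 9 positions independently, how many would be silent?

7

Codon 1 (AAA, Lys): 1 synonymous substitution.
Codon 2 (TCC, Ser): 3 synonymous substitutions.
Codon 3 (GGA, Gly): 3 synonymous substitutions.
Total: 1 + 3 + 3 = 7.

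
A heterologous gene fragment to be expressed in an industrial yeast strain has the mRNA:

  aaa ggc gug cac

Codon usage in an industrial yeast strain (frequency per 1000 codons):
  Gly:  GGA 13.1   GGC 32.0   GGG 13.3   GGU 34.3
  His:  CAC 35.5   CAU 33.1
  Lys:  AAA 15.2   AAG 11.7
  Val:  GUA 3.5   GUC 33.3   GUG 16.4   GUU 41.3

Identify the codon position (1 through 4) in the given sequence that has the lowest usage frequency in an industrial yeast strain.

1

Codon 1 AAA (Lys): 15.2 per 1000.
Codon 2 GGC (Gly): 32.0 per 1000.
Codon 3 GUG (Val): 16.4 per 1000.
Codon 4 CAC (His): 35.5 per 1000.
Lowest frequency is 15.2 at codon 1.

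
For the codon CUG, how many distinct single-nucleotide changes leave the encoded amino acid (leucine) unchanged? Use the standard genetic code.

Position 1: UUG → 1 synonymous.
Position 2: none → 0 synonymous.
Position 3: CUU, CUC, CUA → 3 synonymous.
Total: 1 + 0 + 3 = 4.

4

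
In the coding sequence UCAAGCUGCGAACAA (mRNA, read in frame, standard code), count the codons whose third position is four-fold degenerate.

Codon 1 UCA (Ser): third position 4-fold.
Codon 2 AGC (Ser): third position 2-fold.
Codon 3 UGC (Cys): third position 2-fold.
Codon 4 GAA (Glu): third position 2-fold.
Codon 5 CAA (Gln): third position 2-fold.
Four-fold degenerate third positions: 1.

1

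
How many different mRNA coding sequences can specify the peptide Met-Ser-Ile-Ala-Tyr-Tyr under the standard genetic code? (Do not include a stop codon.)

288

Met: 1 codon.
Ser: 6 codons.
Ile: 3 codons.
Ala: 4 codons.
Tyr: 2 codons.
Tyr: 2 codons.
1 × 6 × 3 × 4 × 2 × 2 = 288.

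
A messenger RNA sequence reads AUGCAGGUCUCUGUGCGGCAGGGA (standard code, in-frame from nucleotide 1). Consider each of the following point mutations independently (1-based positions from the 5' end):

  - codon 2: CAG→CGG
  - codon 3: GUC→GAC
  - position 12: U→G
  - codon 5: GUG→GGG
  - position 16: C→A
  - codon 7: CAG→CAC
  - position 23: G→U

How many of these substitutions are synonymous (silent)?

2

Codon 2: CAG (Gln) → CGG (Arg) — missense.
Codon 3: GUC (Val) → GAC (Asp) — missense.
Codon 4: UCU (Ser) → UCG (Ser) — synonymous.
Codon 5: GUG (Val) → GGG (Gly) — missense.
Codon 6: CGG (Arg) → AGG (Arg) — synonymous.
Codon 7: CAG (Gln) → CAC (His) — missense.
Codon 8: GGA (Gly) → GUA (Val) — missense.
Synonymous: 2 of 7.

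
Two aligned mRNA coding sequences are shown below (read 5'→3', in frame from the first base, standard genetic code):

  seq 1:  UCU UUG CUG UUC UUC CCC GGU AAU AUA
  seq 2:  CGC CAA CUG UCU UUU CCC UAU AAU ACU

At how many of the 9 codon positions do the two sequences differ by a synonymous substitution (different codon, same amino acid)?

1

Codon 1: UCU Ser / CGC Arg — nonsynonymous.
Codon 2: UUG Leu / CAA Gln — nonsynonymous.
Codon 3: CUG Leu / CUG Leu — identical.
Codon 4: UUC Phe / UCU Ser — nonsynonymous.
Codon 5: UUC Phe / UUU Phe — synonymous.
Codon 6: CCC Pro / CCC Pro — identical.
Codon 7: GGU Gly / UAU Tyr — nonsynonymous.
Codon 8: AAU Asn / AAU Asn — identical.
Codon 9: AUA Ile / ACU Thr — nonsynonymous.
Synonymous differences: 1.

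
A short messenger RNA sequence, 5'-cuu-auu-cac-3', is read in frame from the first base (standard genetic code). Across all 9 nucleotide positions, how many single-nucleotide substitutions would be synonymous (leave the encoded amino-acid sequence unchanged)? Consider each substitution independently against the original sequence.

6

Codon 1 (CUU, Leu): 3 synonymous substitutions.
Codon 2 (AUU, Ile): 2 synonymous substitutions.
Codon 3 (CAC, His): 1 synonymous substitution.
Total: 3 + 2 + 1 = 6.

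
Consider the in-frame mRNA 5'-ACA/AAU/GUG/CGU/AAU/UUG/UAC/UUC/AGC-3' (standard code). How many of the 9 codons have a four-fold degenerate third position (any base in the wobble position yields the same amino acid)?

3

Codon 1 ACA (Thr): third position 4-fold.
Codon 2 AAU (Asn): third position 2-fold.
Codon 3 GUG (Val): third position 4-fold.
Codon 4 CGU (Arg): third position 4-fold.
Codon 5 AAU (Asn): third position 2-fold.
Codon 6 UUG (Leu): third position 2-fold.
Codon 7 UAC (Tyr): third position 2-fold.
Codon 8 UUC (Phe): third position 2-fold.
Codon 9 AGC (Ser): third position 2-fold.
Four-fold degenerate third positions: 3.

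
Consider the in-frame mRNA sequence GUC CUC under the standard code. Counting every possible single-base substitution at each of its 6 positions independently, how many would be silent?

Codon 1 (GUC, Val): 3 synonymous substitutions.
Codon 2 (CUC, Leu): 3 synonymous substitutions.
Total: 3 + 3 = 6.

6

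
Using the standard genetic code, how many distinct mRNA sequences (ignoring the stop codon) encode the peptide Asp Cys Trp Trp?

Asp: 2 codons.
Cys: 2 codons.
Trp: 1 codon.
Trp: 1 codon.
2 × 2 × 1 × 1 = 4.

4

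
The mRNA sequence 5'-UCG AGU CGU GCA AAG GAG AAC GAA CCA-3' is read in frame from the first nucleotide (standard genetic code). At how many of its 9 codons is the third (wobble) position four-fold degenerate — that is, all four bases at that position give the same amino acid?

Codon 1 UCG (Ser): third position 4-fold.
Codon 2 AGU (Ser): third position 2-fold.
Codon 3 CGU (Arg): third position 4-fold.
Codon 4 GCA (Ala): third position 4-fold.
Codon 5 AAG (Lys): third position 2-fold.
Codon 6 GAG (Glu): third position 2-fold.
Codon 7 AAC (Asn): third position 2-fold.
Codon 8 GAA (Glu): third position 2-fold.
Codon 9 CCA (Pro): third position 4-fold.
Four-fold degenerate third positions: 4.

4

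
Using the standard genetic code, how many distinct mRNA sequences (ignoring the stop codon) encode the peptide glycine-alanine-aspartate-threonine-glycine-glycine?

2048

Gly: 4 codons.
Ala: 4 codons.
Asp: 2 codons.
Thr: 4 codons.
Gly: 4 codons.
Gly: 4 codons.
4 × 4 × 2 × 4 × 4 × 4 = 2048.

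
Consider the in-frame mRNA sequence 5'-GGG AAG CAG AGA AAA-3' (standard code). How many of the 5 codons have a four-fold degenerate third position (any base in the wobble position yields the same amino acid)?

Codon 1 GGG (Gly): third position 4-fold.
Codon 2 AAG (Lys): third position 2-fold.
Codon 3 CAG (Gln): third position 2-fold.
Codon 4 AGA (Arg): third position 2-fold.
Codon 5 AAA (Lys): third position 2-fold.
Four-fold degenerate third positions: 1.

1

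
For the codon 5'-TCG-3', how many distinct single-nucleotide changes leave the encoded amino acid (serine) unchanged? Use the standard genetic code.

3

Position 1: none → 0 synonymous.
Position 2: none → 0 synonymous.
Position 3: TCT, TCC, TCA → 3 synonymous.
Total: 0 + 0 + 3 = 3.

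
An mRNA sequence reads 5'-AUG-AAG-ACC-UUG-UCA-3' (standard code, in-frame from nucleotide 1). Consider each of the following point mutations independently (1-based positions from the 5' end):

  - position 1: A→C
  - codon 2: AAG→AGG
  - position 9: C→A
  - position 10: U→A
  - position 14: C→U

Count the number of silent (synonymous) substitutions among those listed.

Codon 1: AUG (Met) → CUG (Leu) — missense.
Codon 2: AAG (Lys) → AGG (Arg) — missense.
Codon 3: ACC (Thr) → ACA (Thr) — synonymous.
Codon 4: UUG (Leu) → AUG (Met) — missense.
Codon 5: UCA (Ser) → UUA (Leu) — missense.
Synonymous: 1 of 5.

1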